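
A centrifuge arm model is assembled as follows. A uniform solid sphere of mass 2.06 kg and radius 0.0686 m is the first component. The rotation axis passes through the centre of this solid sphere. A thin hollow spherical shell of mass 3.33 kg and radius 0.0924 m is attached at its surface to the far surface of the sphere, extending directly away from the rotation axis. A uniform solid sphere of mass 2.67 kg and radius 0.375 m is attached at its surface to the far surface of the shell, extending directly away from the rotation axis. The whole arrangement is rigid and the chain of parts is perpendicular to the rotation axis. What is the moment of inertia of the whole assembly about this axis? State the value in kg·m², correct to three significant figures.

Solid sphere: I_cm = (2/5)MR² = (2/5)(2.06)(0.0686)² = 0.0038777 kg·m²; axis through the centre, so I = 0.0038777 kg·m².
Spherical shell: I_cm = (2/3)MR² = (2/3)(3.33)(0.0924)² = 0.018954 kg·m²; centre at d = 0.0686 + 0.0924 = 0.161 m, so I = I_cm + Md² gives I = 0.018954 + (3.33)(0.161)² = 0.10527 kg·m².
Solid sphere: I_cm = (2/5)MR² = (2/5)(2.67)(0.375)² = 0.15019 kg·m²; centre at d = 0.0686 + 0.0924 + 0.0924 + 0.375 = 0.6284 m, so I = I_cm + Md² gives I = 0.15019 + (2.67)(0.6284)² = 1.2045 kg·m².
Total I = 0.0038777 + 0.10527 + 1.2045 = 1.3137 kg·m².

1.31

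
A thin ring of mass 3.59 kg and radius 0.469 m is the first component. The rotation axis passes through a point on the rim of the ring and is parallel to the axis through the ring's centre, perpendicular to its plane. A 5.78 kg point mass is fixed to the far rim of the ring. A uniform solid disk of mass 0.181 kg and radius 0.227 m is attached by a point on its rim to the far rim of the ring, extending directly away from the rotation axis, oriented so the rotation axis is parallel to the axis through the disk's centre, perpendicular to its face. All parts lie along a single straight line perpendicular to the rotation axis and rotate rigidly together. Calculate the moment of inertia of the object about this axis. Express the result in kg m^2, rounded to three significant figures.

6.92

Thin ring: I_cm = MR² = (3.59)(0.469)² = 0.78966 kg m^2; centre at d = 0.469 m, so I = I_cm + Md² gives I = 0.78966 + (3.59)(0.469)² = 1.5793 kg m^2.
Point mass: I_cm = 0; centre at d = 0.469 + 0.469 = 0.938 m, so I = I_cm + Md² gives I = 0 + (5.78)(0.938)² = 5.0855 kg m^2.
Solid disk: I_cm = (1/2)MR² = (1/2)(0.181)(0.227)² = 0.0046634 kg m^2; centre at d = 0.469 + 0.469 + 0.227 = 1.165 m, so I = I_cm + Md² gives I = 0.0046634 + (0.181)(1.165)² = 0.25032 kg m^2.
Total I = 1.5793 + 5.0855 + 0.25032 = 6.9151 kg m^2.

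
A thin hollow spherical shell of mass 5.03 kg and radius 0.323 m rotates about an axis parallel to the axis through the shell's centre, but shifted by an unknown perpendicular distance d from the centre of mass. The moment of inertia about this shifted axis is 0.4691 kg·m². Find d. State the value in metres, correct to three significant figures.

0.154

About the centre-of-mass axis, I_cm = (2/3)MR² = (2/3)(5.03)(0.323)² = 0.34985 kg·m².
Parallel axis theorem: I = I_cm + Md², so Md² = 0.4691 − 0.34985 = 0.11925 kg·m².
d = √(0.11925 / 5.03) = 0.15397 m.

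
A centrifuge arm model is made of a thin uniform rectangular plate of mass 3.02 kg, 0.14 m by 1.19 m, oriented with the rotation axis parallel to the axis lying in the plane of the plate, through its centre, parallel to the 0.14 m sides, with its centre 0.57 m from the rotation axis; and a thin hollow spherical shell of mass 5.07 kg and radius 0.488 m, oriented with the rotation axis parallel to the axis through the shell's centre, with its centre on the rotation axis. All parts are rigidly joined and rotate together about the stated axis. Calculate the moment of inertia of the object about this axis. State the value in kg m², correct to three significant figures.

2.14

Rectangular plate: I_cm = (1/12)Mb² = (1/12)(3.02)(1.19)² = 0.35639 kg m²; centre at d = 0.57 m, so the parallel axis theorem gives I = 0.35639 + (3.02)(0.57)² = 1.3376 kg m².
Spherical shell: I_cm = (2/3)MR² = (2/3)(5.07)(0.488)² = 0.80493 kg m²; axis through the centre, so I = 0.80493 kg m².
Total I = 1.3376 + 0.80493 = 2.1425 kg m².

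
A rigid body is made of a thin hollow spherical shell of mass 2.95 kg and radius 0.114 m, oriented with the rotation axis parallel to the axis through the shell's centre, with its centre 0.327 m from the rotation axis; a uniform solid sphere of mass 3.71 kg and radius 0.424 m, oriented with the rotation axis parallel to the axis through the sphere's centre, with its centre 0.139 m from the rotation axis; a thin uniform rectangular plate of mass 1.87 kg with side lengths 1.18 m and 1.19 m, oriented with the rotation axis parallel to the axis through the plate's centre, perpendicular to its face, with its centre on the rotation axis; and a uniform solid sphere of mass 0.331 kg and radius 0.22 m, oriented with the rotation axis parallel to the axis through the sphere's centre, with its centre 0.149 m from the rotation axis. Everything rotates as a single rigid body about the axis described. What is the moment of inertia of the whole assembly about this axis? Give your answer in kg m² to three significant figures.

Spherical shell: I_cm = (2/3)MR² = (2/3)(2.95)(0.114)² = 0.025559 kg m²; centre at d = 0.327 m, so the parallel axis theorem gives I = 0.025559 + (2.95)(0.327)² = 0.341 kg m².
Solid sphere: I_cm = (2/5)MR² = (2/5)(3.71)(0.424)² = 0.26679 kg m²; centre at d = 0.139 m, so the parallel axis theorem gives I = 0.26679 + (3.71)(0.139)² = 0.33847 kg m².
Rectangular plate: I_cm = (1/12)M(a²+b²) = (1/12)(1.87)[(1.18)² + (1.19)²] = 0.43766 kg m²; axis through the centre, so I = 0.43766 kg m².
Solid sphere: I_cm = (2/5)MR² = (2/5)(0.331)(0.22)² = 0.0064082 kg m²; centre at d = 0.149 m, so the parallel axis theorem gives I = 0.0064082 + (0.331)(0.149)² = 0.013757 kg m².
Total I = 0.341 + 0.33847 + 0.43766 + 0.013757 = 1.1309 kg m².

1.13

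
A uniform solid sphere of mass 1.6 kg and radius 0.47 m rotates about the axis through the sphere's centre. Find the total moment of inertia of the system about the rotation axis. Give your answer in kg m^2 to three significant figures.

0.141

I_cm = (2/5)MR² = (2/5)(1.6)(0.47)² = 0.14138 kg m^2; axis through the centre, so I = 0.14138 kg m^2.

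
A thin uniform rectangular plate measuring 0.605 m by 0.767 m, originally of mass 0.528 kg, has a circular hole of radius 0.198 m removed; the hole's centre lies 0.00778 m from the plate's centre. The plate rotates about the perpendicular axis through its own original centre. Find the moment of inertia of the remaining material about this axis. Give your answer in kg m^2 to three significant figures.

Unpierced body about its centre: I₀ = (1/12)M(a²+b²) = (1/12)(0.528)[(0.605)² + (0.767)²] = 0.04199 kg m^2.
The removed disk has mass m = M·πr²/(ab) = (0.528)·π(0.198)²/(0.605·0.767) = 0.14014 kg (same uniform areal density).
Its moment of inertia about the rotation axis (parallel-axis theorem): I_hole = (1/2)mr² + md² = (1/2)(0.14014)(0.198)² + (0.14014)(0.00778)² = 0.0027555 kg m^2.
Treating the hole as negative mass, I = I₀ − I_hole = 0.04199 − 0.0027555 = 0.039234 kg m^2.

0.0392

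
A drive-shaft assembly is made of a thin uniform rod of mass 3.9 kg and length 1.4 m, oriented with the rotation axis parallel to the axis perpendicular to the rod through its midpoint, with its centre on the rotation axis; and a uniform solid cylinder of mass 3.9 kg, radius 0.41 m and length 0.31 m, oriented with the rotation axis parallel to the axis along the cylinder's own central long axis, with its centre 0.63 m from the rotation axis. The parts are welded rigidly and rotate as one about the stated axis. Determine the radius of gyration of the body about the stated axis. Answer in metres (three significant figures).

Thin rod: I_cm = (1/12)ML² = (1/12)(3.9)(1.4)² = 0.637 kg·m²; axis through the centre, so I = 0.637 kg·m².
Solid cylinder: I_cm = (1/2)MR² = (1/2)(3.9)(0.41)² = 0.32779 kg·m²; centre at d = 0.63 m, so the parallel axis theorem gives I = 0.32779 + (3.9)(0.63)² = 1.8757 kg·m².
Total I = 2.5127 kg·m²; total mass M = 7.8 kg.
k = √(I/M) = √(2.5127/7.8) = 0.56758 m.

0.568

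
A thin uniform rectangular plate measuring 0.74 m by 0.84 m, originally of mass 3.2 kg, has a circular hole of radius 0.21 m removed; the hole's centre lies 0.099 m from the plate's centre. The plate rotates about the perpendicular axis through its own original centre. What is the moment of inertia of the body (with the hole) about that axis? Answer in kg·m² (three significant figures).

0.311

Unpierced body about its centre: I₀ = (1/12)M(a²+b²) = (1/12)(3.2)[(0.74)² + (0.84)²] = 0.33419 kg·m².
The removed disk has mass m = M·πr²/(ab) = (3.2)·π(0.21)²/(0.74·0.84) = 0.71323 kg (same uniform areal density).
Its moment of inertia about the rotation axis (parallel-axis theorem): I_hole = (1/2)mr² + md² = (1/2)(0.71323)(0.21)² + (0.71323)(0.099)² = 0.022717 kg·m².
Treating the hole as negative mass, I = I₀ − I_hole = 0.33419 − 0.022717 = 0.31147 kg·m².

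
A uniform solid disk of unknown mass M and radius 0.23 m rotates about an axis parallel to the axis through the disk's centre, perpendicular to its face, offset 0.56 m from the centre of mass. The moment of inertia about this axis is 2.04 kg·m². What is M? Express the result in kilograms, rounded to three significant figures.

I = I_cm + Md² = (1/2)MR² + Md² = M·[0.5·(0.23)² + (0.56)²] = M·0.34005.
So M = 2.04 / 0.34005 = 5.9991 kg.

6.00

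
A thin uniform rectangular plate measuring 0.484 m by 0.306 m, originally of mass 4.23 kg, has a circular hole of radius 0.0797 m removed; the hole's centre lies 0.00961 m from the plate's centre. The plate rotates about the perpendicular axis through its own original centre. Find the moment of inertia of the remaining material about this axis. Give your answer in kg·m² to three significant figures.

Unpierced body about its centre: I₀ = (1/12)M(a²+b²) = (1/12)(4.23)[(0.484)² + (0.306)²] = 0.11558 kg·m².
The removed disk has mass m = M·πr²/(ab) = (4.23)·π(0.0797)²/(0.484·0.306) = 0.56995 kg (same uniform areal density).
Its moment of inertia about the rotation axis (parallel-axis theorem): I_hole = (1/2)mr² + md² = (1/2)(0.56995)(0.0797)² + (0.56995)(0.00961)² = 0.0018628 kg·m².
Treating the hole as negative mass, I = I₀ − I_hole = 0.11558 − 0.0018628 = 0.11372 kg·m².

0.114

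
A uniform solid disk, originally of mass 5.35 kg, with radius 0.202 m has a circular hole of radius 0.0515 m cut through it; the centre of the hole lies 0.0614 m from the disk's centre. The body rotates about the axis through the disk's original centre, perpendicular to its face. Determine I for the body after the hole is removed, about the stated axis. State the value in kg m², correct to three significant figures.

Unpierced body about its centre: I₀ = (1/2)MR² = (1/2)(5.35)(0.202)² = 0.10915 kg m².
The removed disk has mass m = M·(r/R)² = (5.35)(0.0515/0.202)² = 0.34775 kg (same uniform areal density).
Its moment of inertia about the rotation axis (parallel-axis theorem): I_hole = (1/2)mr² + md² = (1/2)(0.34775)(0.0515)² + (0.34775)(0.0614)² = 0.0017722 kg m².
Treating the hole as negative mass, I = I₀ − I_hole = 0.10915 − 0.0017722 = 0.10738 kg m².

0.107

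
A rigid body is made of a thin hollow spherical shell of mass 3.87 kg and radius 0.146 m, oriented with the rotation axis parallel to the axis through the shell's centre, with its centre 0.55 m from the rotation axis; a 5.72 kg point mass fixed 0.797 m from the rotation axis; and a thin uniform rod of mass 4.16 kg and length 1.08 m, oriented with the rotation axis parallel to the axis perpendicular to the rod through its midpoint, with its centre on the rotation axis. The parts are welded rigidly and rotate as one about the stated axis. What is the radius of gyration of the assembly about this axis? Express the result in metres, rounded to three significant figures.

0.619

Spherical shell: I_cm = (2/3)MR² = (2/3)(3.87)(0.146)² = 0.054995 kg m^2; centre at d = 0.55 m, so I = I_cm + Md² gives I = 0.054995 + (3.87)(0.55)² = 1.2257 kg m^2.
Point mass: I_cm = 0; centre at d = 0.797 m, so I = I_cm + Md² gives I = 0 + (5.72)(0.797)² = 3.6334 kg m^2.
Thin rod: I_cm = (1/12)ML² = (1/12)(4.16)(1.08)² = 0.40435 kg m^2; axis through the centre, so I = 0.40435 kg m^2.
Total I = 5.2634 kg m^2; total mass M = 13.75 kg.
k = √(I/M) = √(5.2634/13.75) = 0.6187 m.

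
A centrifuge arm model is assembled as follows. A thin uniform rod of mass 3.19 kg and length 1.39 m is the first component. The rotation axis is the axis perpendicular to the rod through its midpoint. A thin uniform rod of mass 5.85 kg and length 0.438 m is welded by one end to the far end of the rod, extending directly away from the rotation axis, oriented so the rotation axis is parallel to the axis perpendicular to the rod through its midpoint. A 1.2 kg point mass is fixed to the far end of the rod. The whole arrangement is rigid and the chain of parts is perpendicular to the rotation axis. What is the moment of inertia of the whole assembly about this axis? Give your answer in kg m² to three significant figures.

7.03

Thin rod: I_cm = (1/12)ML² = (1/12)(3.19)(1.39)² = 0.51362 kg m²; axis through the centre, so I = 0.51362 kg m².
Thin rod: I_cm = (1/12)ML² = (1/12)(5.85)(0.438)² = 0.093524 kg m²; centre at d = 0.695 + 0.219 = 0.914 m, so the parallel axis theorem gives I = 0.093524 + (5.85)(0.914)² = 4.9806 kg m².
Point mass: I_cm = 0; centre at d = 0.695 + 0.219 + 0.219 = 1.133 m, so the parallel axis theorem gives I = 0 + (1.2)(1.133)² = 1.5404 kg m².
Total I = 0.51362 + 4.9806 + 1.5404 = 7.0346 kg m².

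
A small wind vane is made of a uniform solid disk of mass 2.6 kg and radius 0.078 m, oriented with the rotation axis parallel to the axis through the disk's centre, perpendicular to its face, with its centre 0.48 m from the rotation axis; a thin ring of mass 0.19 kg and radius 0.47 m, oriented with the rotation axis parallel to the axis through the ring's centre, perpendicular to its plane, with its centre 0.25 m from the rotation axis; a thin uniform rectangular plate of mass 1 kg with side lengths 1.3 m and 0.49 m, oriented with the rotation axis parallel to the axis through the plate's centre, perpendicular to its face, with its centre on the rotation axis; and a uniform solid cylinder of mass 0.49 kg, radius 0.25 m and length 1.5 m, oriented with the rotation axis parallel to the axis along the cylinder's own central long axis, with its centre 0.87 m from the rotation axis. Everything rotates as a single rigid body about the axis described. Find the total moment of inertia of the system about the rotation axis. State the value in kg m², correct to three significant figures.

Solid disk: I_cm = (1/2)MR² = (1/2)(2.6)(0.078)² = 0.0079092 kg m²; centre at d = 0.48 m, so I = I_cm + Md² gives I = 0.0079092 + (2.6)(0.48)² = 0.60695 kg m².
Thin ring: I_cm = MR² = (0.19)(0.47)² = 0.041971 kg m²; centre at d = 0.25 m, so I = I_cm + Md² gives I = 0.041971 + (0.19)(0.25)² = 0.053846 kg m².
Rectangular plate: I_cm = (1/12)M(a²+b²) = (1/12)(1)[(1.3)² + (0.49)²] = 0.16084 kg m²; axis through the centre, so I = 0.16084 kg m².
Solid cylinder: I_cm = (1/2)MR² = (1/2)(0.49)(0.25)² = 0.015312 kg m²; centre at d = 0.87 m, so I = I_cm + Md² gives I = 0.015312 + (0.49)(0.87)² = 0.38619 kg m².
Total I = 0.60695 + 0.053846 + 0.16084 + 0.38619 = 1.2078 kg m².

1.21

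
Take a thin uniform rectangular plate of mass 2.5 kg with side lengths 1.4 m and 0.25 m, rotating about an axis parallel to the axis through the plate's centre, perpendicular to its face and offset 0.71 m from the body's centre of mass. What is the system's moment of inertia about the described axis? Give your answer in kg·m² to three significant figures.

I_cm = (1/12)M(a²+b²) = (1/12)(2.5)[(1.4)² + (0.25)²] = 0.42135 kg·m²; centre at d = 0.71 m, so I = I_cm + Md² gives I = 0.42135 + (2.5)(0.71)² = 1.6816 kg·m².

1.68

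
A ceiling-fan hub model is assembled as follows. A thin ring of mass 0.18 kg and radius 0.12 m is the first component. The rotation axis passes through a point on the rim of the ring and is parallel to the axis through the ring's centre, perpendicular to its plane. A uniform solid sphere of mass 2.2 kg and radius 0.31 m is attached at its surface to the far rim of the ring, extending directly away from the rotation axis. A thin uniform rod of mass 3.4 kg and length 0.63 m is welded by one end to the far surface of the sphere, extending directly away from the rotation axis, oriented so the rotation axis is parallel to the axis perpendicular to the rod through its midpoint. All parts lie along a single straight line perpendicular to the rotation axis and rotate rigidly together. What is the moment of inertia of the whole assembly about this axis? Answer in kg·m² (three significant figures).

5.56

Thin ring: I_cm = MR² = (0.18)(0.12)² = 0.002592 kg·m²; centre at d = 0.12 m, so the parallel axis theorem gives I = 0.002592 + (0.18)(0.12)² = 0.005184 kg·m².
Solid sphere: I_cm = (2/5)MR² = (2/5)(2.2)(0.31)² = 0.084568 kg·m²; centre at d = 0.12 + 0.12 + 0.31 = 0.55 m, so the parallel axis theorem gives I = 0.084568 + (2.2)(0.55)² = 0.75007 kg·m².
Thin rod: I_cm = (1/12)ML² = (1/12)(3.4)(0.63)² = 0.11245 kg·m²; centre at d = 0.12 + 0.12 + 0.31 + 0.31 + 0.315 = 1.175 m, so the parallel axis theorem gives I = 0.11245 + (3.4)(1.175)² = 4.8066 kg·m².
Total I = 0.005184 + 0.75007 + 4.8066 = 5.5618 kg·m².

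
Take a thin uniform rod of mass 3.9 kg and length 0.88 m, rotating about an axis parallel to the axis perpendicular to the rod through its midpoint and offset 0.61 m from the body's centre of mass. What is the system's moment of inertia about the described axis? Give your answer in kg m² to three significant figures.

1.70

I_cm = (1/12)ML² = (1/12)(3.9)(0.88)² = 0.25168 kg m²; centre at d = 0.61 m, so I = I_cm + Md² gives I = 0.25168 + (3.9)(0.61)² = 1.7029 kg m².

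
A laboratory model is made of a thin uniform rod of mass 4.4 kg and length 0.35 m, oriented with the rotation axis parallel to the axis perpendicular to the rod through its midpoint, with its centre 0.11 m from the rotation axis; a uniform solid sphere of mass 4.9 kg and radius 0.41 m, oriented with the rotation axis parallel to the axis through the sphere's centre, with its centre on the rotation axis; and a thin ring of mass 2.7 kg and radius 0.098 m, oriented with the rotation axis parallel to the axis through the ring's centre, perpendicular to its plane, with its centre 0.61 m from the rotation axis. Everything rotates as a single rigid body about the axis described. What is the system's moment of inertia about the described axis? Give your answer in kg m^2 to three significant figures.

1.46

Thin rod: I_cm = (1/12)ML² = (1/12)(4.4)(0.35)² = 0.044917 kg m^2; centre at d = 0.11 m, so the parallel axis theorem gives I = 0.044917 + (4.4)(0.11)² = 0.098157 kg m^2.
Solid sphere: I_cm = (2/5)MR² = (2/5)(4.9)(0.41)² = 0.32948 kg m^2; axis through the centre, so I = 0.32948 kg m^2.
Thin ring: I_cm = MR² = (2.7)(0.098)² = 0.025931 kg m^2; centre at d = 0.61 m, so the parallel axis theorem gives I = 0.025931 + (2.7)(0.61)² = 1.0306 kg m^2.
Total I = 0.098157 + 0.32948 + 1.0306 = 1.4582 kg m^2.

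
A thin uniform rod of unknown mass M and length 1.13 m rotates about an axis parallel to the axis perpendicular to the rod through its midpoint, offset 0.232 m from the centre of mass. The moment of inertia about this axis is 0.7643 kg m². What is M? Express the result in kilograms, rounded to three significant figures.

4.77

I = I_cm + Md² = (1/12)ML² + Md² = M·[0.0833333·(1.13)² + (0.232)²] = M·0.16023.
So M = 0.7643 / 0.16023 = 4.7699 kg.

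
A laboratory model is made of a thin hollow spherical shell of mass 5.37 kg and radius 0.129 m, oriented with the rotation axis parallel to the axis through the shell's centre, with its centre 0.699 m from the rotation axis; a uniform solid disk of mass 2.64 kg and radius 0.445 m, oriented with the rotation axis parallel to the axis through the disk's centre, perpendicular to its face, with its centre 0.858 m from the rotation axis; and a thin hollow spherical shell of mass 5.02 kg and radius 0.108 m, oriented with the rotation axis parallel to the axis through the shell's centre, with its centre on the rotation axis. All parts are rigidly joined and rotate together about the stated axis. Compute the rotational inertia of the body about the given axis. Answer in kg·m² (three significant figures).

4.93

Spherical shell: I_cm = (2/3)MR² = (2/3)(5.37)(0.129)² = 0.059575 kg·m²; centre at d = 0.699 m, so the parallel axis theorem gives I = 0.059575 + (5.37)(0.699)² = 2.6834 kg·m².
Solid disk: I_cm = (1/2)MR² = (1/2)(2.64)(0.445)² = 0.26139 kg·m²; centre at d = 0.858 m, so the parallel axis theorem gives I = 0.26139 + (2.64)(0.858)² = 2.2049 kg·m².
Spherical shell: I_cm = (2/3)MR² = (2/3)(5.02)(0.108)² = 0.039036 kg·m²; axis through the centre, so I = 0.039036 kg·m².
Total I = 2.6834 + 2.2049 + 0.039036 = 4.9273 kg·m².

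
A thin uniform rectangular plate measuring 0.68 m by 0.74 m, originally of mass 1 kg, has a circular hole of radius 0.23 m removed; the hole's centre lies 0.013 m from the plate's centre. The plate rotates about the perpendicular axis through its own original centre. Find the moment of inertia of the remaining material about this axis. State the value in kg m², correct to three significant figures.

0.0754

Unpierced body about its centre: I₀ = (1/12)M(a²+b²) = (1/12)(1)[(0.68)² + (0.74)²] = 0.084167 kg m².
The removed disk has mass m = M·πr²/(ab) = (1)·π(0.23)²/(0.68·0.74) = 0.33027 kg (same uniform areal density).
Its moment of inertia about the rotation axis (parallel-axis theorem): I_hole = (1/2)mr² + md² = (1/2)(0.33027)(0.23)² + (0.33027)(0.013)² = 0.0087914 kg m².
Treating the hole as negative mass, I = I₀ − I_hole = 0.084167 − 0.0087914 = 0.075375 kg m².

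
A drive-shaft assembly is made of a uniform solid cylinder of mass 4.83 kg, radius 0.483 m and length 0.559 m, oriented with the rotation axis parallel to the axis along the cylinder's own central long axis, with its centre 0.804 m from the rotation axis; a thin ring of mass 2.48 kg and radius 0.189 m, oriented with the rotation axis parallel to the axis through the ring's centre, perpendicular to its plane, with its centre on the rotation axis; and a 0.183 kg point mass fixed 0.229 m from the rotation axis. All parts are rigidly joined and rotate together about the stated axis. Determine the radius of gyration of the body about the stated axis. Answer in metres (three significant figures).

Solid cylinder: I_cm = (1/2)MR² = (1/2)(4.83)(0.483)² = 0.56339 kg·m²; centre at d = 0.804 m, so the parallel axis theorem gives I = 0.56339 + (4.83)(0.804)² = 3.6856 kg·m².
Thin ring: I_cm = MR² = (2.48)(0.189)² = 0.088588 kg·m²; axis through the centre, so I = 0.088588 kg·m².
Point mass: I_cm = 0; centre at d = 0.229 m, so the parallel axis theorem gives I = 0 + (0.183)(0.229)² = 0.0095967 kg·m².
Total I = 3.7838 kg·m²; total mass M = 7.493 kg.
k = √(I/M) = √(3.7838/7.493) = 0.71061 m.

0.711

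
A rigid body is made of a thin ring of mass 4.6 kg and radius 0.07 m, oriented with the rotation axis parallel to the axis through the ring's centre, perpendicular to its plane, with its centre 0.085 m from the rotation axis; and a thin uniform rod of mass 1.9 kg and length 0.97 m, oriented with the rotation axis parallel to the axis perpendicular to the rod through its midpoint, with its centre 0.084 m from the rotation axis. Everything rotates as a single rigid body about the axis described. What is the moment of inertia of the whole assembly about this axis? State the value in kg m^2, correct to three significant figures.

0.218

Thin ring: I_cm = MR² = (4.6)(0.07)² = 0.02254 kg m^2; centre at d = 0.085 m, so I = I_cm + Md² gives I = 0.02254 + (4.6)(0.085)² = 0.055775 kg m^2.
Thin rod: I_cm = (1/12)ML² = (1/12)(1.9)(0.97)² = 0.14898 kg m^2; centre at d = 0.084 m, so I = I_cm + Md² gives I = 0.14898 + (1.9)(0.084)² = 0.16238 kg m^2.
Total I = 0.055775 + 0.16238 = 0.21816 kg m^2.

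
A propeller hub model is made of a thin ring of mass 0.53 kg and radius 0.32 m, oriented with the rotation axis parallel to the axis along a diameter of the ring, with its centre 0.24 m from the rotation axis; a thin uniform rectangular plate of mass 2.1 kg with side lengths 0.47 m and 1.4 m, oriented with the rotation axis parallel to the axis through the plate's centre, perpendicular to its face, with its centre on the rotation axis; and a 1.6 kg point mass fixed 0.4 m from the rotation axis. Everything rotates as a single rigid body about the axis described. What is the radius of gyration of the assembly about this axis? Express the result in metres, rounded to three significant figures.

0.405

Thin ring: I_cm = (1/2)MR² = (1/2)(0.53)(0.32)² = 0.027136 kg m^2; centre at d = 0.24 m, so the parallel axis theorem gives I = 0.027136 + (0.53)(0.24)² = 0.057664 kg m^2.
Rectangular plate: I_cm = (1/12)M(a²+b²) = (1/12)(2.1)[(0.47)² + (1.4)²] = 0.38166 kg m^2; axis through the centre, so I = 0.38166 kg m^2.
Point mass: I_cm = 0; centre at d = 0.4 m, so the parallel axis theorem gives I = 0 + (1.6)(0.4)² = 0.256 kg m^2.
Total I = 0.69532 kg m^2; total mass M = 4.23 kg.
k = √(I/M) = √(0.69532/4.23) = 0.40544 m.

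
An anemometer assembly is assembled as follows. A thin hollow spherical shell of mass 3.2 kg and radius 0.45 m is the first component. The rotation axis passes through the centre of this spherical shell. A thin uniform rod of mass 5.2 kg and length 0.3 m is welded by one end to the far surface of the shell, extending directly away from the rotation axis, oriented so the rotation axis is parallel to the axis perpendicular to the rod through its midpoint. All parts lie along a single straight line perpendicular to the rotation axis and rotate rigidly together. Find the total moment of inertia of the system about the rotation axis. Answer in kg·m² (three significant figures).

Spherical shell: I_cm = (2/3)MR² = (2/3)(3.2)(0.45)² = 0.432 kg·m²; axis through the centre, so I = 0.432 kg·m².
Thin rod: I_cm = (1/12)ML² = (1/12)(5.2)(0.3)² = 0.039 kg·m²; centre at d = 0.45 + 0.15 = 0.6 m, so the parallel axis theorem gives I = 0.039 + (5.2)(0.6)² = 1.911 kg·m².
Total I = 0.432 + 1.911 = 2.343 kg·m².

2.34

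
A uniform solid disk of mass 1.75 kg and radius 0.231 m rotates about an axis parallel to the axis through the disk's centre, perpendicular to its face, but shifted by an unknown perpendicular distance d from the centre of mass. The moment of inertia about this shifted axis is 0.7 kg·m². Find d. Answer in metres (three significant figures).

About the centre-of-mass axis, I_cm = (1/2)MR² = (1/2)(1.75)(0.231)² = 0.046691 kg·m².
Parallel axis theorem: I = I_cm + Md², so Md² = 0.7 − 0.046691 = 0.65331 kg·m².
d = √(0.65331 / 1.75) = 0.611 m.

0.611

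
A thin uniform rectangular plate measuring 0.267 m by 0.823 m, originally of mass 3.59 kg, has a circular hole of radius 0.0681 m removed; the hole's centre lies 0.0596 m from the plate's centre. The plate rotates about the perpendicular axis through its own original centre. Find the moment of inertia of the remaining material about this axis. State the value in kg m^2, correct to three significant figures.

Unpierced body about its centre: I₀ = (1/12)M(a²+b²) = (1/12)(3.59)[(0.267)² + (0.823)²] = 0.22396 kg m^2.
The removed disk has mass m = M·πr²/(ab) = (3.59)·π(0.0681)²/(0.267·0.823) = 0.23803 kg (same uniform areal density).
Its moment of inertia about the rotation axis (parallel-axis theorem): I_hole = (1/2)mr² + md² = (1/2)(0.23803)(0.0681)² + (0.23803)(0.0596)² = 0.0013975 kg m^2.
Treating the hole as negative mass, I = I₀ − I_hole = 0.22396 − 0.0013975 = 0.22256 kg m^2.

0.223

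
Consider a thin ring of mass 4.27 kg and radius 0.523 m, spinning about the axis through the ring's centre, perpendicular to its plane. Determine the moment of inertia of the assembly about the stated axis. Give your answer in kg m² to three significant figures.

1.17

I_cm = MR² = (4.27)(0.523)² = 1.168 kg m²; axis through the centre, so I = 1.168 kg m².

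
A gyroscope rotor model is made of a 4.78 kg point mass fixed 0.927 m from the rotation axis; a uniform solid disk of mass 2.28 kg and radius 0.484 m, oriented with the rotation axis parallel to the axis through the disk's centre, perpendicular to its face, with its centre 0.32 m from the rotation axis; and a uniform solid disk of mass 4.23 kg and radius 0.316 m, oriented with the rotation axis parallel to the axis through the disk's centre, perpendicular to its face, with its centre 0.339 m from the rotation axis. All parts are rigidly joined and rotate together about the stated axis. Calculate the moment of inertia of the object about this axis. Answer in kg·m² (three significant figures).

Point mass: I_cm = 0; centre at d = 0.927 m, so I = I_cm + Md² gives I = 0 + (4.78)(0.927)² = 4.1076 kg·m².
Solid disk: I_cm = (1/2)MR² = (1/2)(2.28)(0.484)² = 0.26705 kg·m²; centre at d = 0.32 m, so I = I_cm + Md² gives I = 0.26705 + (2.28)(0.32)² = 0.50052 kg·m².
Solid disk: I_cm = (1/2)MR² = (1/2)(4.23)(0.316)² = 0.2112 kg·m²; centre at d = 0.339 m, so I = I_cm + Md² gives I = 0.2112 + (4.23)(0.339)² = 0.69731 kg·m².
Total I = 4.1076 + 0.50052 + 0.69731 = 5.3054 kg·m².

5.31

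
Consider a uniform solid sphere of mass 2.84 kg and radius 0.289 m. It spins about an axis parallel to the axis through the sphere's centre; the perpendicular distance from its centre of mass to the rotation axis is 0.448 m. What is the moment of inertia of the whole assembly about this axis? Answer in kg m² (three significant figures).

I_cm = (2/5)MR² = (2/5)(2.84)(0.289)² = 0.09488 kg m²; centre at d = 0.448 m, so the parallel axis theorem gives I = 0.09488 + (2.84)(0.448)² = 0.66488 kg m².

0.665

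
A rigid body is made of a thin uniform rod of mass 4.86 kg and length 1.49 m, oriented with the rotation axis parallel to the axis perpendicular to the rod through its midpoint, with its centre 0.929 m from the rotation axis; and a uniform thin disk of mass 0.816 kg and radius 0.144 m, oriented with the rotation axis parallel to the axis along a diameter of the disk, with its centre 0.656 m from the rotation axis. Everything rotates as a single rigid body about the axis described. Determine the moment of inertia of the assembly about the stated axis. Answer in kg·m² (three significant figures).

5.45

Thin rod: I_cm = (1/12)ML² = (1/12)(4.86)(1.49)² = 0.89914 kg·m²; centre at d = 0.929 m, so I = I_cm + Md² gives I = 0.89914 + (4.86)(0.929)² = 5.0935 kg·m².
Thin disk: I_cm = (1/4)MR² = (1/4)(0.816)(0.144)² = 0.0042301 kg·m²; centre at d = 0.656 m, so I = I_cm + Md² gives I = 0.0042301 + (0.816)(0.656)² = 0.35538 kg·m².
Total I = 5.0935 + 0.35538 = 5.4489 kg·m².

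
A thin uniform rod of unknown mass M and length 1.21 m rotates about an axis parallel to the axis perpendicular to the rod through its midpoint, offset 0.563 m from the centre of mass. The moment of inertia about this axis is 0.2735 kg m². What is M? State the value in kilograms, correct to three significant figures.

I = I_cm + Md² = (1/12)ML² + Md² = M·[0.0833333·(1.21)² + (0.563)²] = M·0.43898.
So M = 0.2735 / 0.43898 = 0.62304 kg.

0.623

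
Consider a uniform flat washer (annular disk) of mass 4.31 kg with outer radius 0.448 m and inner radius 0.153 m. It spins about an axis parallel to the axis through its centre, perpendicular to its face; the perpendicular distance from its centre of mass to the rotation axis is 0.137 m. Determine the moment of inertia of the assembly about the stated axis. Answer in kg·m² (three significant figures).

I_cm = (1/2)M(R²+r²) = (1/2)(4.31)[(0.448)² + (0.153)²] = 0.48296 kg·m²; centre at d = 0.137 m, so I = I_cm + Md² gives I = 0.48296 + (4.31)(0.137)² = 0.56386 kg·m².

0.564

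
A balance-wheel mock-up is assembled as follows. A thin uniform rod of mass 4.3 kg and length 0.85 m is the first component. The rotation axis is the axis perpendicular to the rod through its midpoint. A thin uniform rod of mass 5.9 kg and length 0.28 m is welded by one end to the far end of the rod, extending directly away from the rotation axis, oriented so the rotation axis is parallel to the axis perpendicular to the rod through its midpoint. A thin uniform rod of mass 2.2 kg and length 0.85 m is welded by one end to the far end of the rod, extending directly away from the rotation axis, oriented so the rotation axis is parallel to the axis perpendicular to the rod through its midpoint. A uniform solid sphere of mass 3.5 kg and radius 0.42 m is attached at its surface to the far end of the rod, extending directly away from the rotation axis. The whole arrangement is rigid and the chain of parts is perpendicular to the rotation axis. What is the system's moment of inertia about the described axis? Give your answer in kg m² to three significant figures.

19.0

Thin rod: I_cm = (1/12)ML² = (1/12)(4.3)(0.85)² = 0.2589 kg m²; axis through the centre, so I = 0.2589 kg m².
Thin rod: I_cm = (1/12)ML² = (1/12)(5.9)(0.28)² = 0.038547 kg m²; centre at d = 0.425 + 0.14 = 0.565 m, so I = I_cm + Md² gives I = 0.038547 + (5.9)(0.565)² = 1.922 kg m².
Thin rod: I_cm = (1/12)ML² = (1/12)(2.2)(0.85)² = 0.13246 kg m²; centre at d = 0.425 + 0.14 + 0.14 + 0.425 = 1.13 m, so I = I_cm + Md² gives I = 0.13246 + (2.2)(1.13)² = 2.9416 kg m².
Solid sphere: I_cm = (2/5)MR² = (2/5)(3.5)(0.42)² = 0.24696 kg m²; centre at d = 0.425 + 0.14 + 0.14 + 0.425 + 0.425 + 0.42 = 1.975 m, so I = I_cm + Md² gives I = 0.24696 + (3.5)(1.975)² = 13.899 kg m².
Total I = 0.2589 + 1.922 + 2.9416 + 13.899 = 19.022 kg m².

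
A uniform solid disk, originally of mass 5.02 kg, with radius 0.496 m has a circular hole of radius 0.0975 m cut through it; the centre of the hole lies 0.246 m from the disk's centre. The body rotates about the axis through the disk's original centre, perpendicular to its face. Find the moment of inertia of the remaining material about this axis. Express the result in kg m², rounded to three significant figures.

Unpierced body about its centre: I₀ = (1/2)MR² = (1/2)(5.02)(0.496)² = 0.6175 kg m².
The removed disk has mass m = M·(r/R)² = (5.02)(0.0975/0.496)² = 0.19398 kg (same uniform areal density).
Its moment of inertia about the rotation axis (parallel-axis theorem): I_hole = (1/2)mr² + md² = (1/2)(0.19398)(0.0975)² + (0.19398)(0.246)² = 0.012661 kg m².
Treating the hole as negative mass, I = I₀ − I_hole = 0.6175 − 0.012661 = 0.60484 kg m².

0.605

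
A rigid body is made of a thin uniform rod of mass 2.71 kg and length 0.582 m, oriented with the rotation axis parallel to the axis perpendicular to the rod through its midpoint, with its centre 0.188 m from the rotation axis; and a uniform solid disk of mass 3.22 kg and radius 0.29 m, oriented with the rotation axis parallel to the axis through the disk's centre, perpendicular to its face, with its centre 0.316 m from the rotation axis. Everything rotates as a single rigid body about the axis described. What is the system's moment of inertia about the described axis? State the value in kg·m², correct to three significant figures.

0.629

Thin rod: I_cm = (1/12)ML² = (1/12)(2.71)(0.582)² = 0.076495 kg·m²; centre at d = 0.188 m, so I = I_cm + Md² gives I = 0.076495 + (2.71)(0.188)² = 0.17228 kg·m².
Solid disk: I_cm = (1/2)MR² = (1/2)(3.22)(0.29)² = 0.1354 kg·m²; centre at d = 0.316 m, so I = I_cm + Md² gives I = 0.1354 + (3.22)(0.316)² = 0.45694 kg·m².
Total I = 0.17228 + 0.45694 = 0.62921 kg·m².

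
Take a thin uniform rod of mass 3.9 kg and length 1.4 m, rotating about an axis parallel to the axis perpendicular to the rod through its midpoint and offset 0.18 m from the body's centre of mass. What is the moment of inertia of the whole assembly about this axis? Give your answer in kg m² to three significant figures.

I_cm = (1/12)ML² = (1/12)(3.9)(1.4)² = 0.637 kg m²; centre at d = 0.18 m, so I = I_cm + Md² gives I = 0.637 + (3.9)(0.18)² = 0.76336 kg m².

0.763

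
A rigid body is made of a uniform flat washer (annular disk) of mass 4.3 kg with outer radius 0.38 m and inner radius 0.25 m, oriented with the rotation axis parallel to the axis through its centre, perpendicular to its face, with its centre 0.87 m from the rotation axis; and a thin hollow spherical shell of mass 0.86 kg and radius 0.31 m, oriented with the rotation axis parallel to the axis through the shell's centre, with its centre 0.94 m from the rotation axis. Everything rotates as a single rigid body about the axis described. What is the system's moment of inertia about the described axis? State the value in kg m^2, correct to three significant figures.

4.51

Annular disk: I_cm = (1/2)M(R²+r²) = (1/2)(4.3)[(0.38)² + (0.25)²] = 0.44483 kg m^2; centre at d = 0.87 m, so I = I_cm + Md² gives I = 0.44483 + (4.3)(0.87)² = 3.6995 kg m^2.
Spherical shell: I_cm = (2/3)MR² = (2/3)(0.86)(0.31)² = 0.055097 kg m^2; centre at d = 0.94 m, so I = I_cm + Md² gives I = 0.055097 + (0.86)(0.94)² = 0.81499 kg m^2.
Total I = 3.6995 + 0.81499 = 4.5145 kg m^2.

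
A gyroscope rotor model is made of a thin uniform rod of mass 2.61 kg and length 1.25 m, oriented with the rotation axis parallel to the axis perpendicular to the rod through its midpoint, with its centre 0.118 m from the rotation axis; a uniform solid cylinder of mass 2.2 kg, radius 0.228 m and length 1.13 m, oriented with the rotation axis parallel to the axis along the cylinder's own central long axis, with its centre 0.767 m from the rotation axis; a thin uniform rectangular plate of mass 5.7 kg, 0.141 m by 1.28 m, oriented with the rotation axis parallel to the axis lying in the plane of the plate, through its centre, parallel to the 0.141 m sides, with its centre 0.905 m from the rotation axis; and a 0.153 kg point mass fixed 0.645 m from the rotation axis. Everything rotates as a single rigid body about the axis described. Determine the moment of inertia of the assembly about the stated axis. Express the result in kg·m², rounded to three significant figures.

7.24

Thin rod: I_cm = (1/12)ML² = (1/12)(2.61)(1.25)² = 0.33984 kg·m²; centre at d = 0.118 m, so I = I_cm + Md² gives I = 0.33984 + (2.61)(0.118)² = 0.37619 kg·m².
Solid cylinder: I_cm = (1/2)MR² = (1/2)(2.2)(0.228)² = 0.057182 kg·m²; centre at d = 0.767 m, so I = I_cm + Md² gives I = 0.057182 + (2.2)(0.767)² = 1.3514 kg·m².
Rectangular plate: I_cm = (1/12)Mb² = (1/12)(5.7)(1.28)² = 0.77824 kg·m²; centre at d = 0.905 m, so I = I_cm + Md² gives I = 0.77824 + (5.7)(0.905)² = 5.4467 kg·m².
Point mass: I_cm = 0; centre at d = 0.645 m, so I = I_cm + Md² gives I = 0 + (0.153)(0.645)² = 0.063652 kg·m².
Total I = 0.37619 + 1.3514 + 5.4467 + 0.063652 = 7.2379 kg·m².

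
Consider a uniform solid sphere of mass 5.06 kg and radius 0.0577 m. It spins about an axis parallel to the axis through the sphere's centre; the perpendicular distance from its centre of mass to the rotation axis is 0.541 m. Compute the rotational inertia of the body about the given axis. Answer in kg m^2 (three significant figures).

I_cm = (2/5)MR² = (2/5)(5.06)(0.0577)² = 0.0067385 kg m^2; centre at d = 0.541 m, so the parallel axis theorem gives I = 0.0067385 + (5.06)(0.541)² = 1.4877 kg m^2.

1.49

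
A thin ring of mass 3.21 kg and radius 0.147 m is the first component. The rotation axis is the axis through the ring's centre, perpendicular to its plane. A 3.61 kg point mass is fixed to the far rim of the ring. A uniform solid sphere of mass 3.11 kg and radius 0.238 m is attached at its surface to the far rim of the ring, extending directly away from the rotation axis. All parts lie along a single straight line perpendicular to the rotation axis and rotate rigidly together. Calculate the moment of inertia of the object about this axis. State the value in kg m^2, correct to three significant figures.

Thin ring: I_cm = MR² = (3.21)(0.147)² = 0.069365 kg m^2; axis through the centre, so I = 0.069365 kg m^2.
Point mass: I_cm = 0; centre at d = 0.147 m, so the parallel axis theorem gives I = 0 + (3.61)(0.147)² = 0.078008 kg m^2.
Solid sphere: I_cm = (2/5)MR² = (2/5)(3.11)(0.238)² = 0.070465 kg m^2; centre at d = 0.147 + 0.238 = 0.385 m, so the parallel axis theorem gives I = 0.070465 + (3.11)(0.385)² = 0.53144 kg m^2.
Total I = 0.069365 + 0.078008 + 0.53144 = 0.67882 kg m^2.

0.679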